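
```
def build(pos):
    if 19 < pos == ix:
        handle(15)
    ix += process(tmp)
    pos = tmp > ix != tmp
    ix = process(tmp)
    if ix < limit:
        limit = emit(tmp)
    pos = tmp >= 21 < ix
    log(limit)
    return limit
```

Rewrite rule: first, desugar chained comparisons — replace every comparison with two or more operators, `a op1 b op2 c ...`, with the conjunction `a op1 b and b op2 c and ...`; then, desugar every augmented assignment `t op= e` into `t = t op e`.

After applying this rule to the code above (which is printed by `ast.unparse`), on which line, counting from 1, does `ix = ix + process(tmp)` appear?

Transformed code:
def build(pos):
    if 19 < pos and pos == ix:
        handle(15)
    ix = ix + process(tmp)
    pos = tmp > ix and ix != tmp
    ix = process(tmp)
    if ix < limit:
        limit = emit(tmp)
    pos = tmp >= 21 and 21 < ix
    log(limit)
    return limit

4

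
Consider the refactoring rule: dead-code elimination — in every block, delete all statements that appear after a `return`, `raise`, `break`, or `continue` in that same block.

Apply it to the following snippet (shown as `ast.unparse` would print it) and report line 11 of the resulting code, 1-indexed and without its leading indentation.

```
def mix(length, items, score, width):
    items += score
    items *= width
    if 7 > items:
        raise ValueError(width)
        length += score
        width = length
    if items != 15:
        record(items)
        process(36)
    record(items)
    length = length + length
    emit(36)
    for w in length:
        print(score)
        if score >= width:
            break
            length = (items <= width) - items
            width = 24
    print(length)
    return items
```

emit(36)

Transformed code:
def mix(length, items, score, width):
    items += score
    items *= width
    if 7 > items:
        raise ValueError(width)
    if items != 15:
        record(items)
        process(36)
    record(items)
    length = length + length
    emit(36)
    for w in length:
        print(score)
        if score >= width:
            break
    print(length)
    return items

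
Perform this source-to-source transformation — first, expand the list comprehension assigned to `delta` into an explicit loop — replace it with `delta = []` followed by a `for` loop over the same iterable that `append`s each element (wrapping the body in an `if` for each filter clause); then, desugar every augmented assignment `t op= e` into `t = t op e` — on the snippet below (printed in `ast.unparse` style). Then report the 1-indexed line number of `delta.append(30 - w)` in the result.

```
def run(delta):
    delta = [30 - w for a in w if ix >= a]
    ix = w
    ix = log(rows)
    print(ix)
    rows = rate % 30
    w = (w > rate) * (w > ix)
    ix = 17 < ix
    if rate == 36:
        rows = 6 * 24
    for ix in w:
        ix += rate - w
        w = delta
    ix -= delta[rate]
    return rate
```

Transformed code:
def run(delta):
    delta = []
    for a in w:
        if ix >= a:
            delta.append(30 - w)
    ix = w
    ix = log(rows)
    print(ix)
    rows = rate % 30
    w = (w > rate) * (w > ix)
    ix = 17 < ix
    if rate == 36:
        rows = 6 * 24
    for ix in w:
        ix = ix + (rate - w)
        w = delta
    ix = ix - delta[rate]
    return rate

5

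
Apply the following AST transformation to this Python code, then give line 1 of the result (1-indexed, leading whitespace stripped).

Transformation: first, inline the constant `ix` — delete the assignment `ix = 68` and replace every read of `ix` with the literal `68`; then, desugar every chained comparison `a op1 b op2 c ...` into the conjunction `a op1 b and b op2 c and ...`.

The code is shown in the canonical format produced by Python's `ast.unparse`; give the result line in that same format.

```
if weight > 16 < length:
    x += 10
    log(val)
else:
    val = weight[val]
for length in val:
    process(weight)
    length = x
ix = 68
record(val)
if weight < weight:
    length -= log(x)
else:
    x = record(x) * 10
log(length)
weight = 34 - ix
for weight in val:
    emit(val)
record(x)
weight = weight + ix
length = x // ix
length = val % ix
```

if weight > 16 and 16 < length:

Transformed code:
if weight > 16 and 16 < length:
    x += 10
    log(val)
else:
    val = weight[val]
for length in val:
    process(weight)
    length = x
record(val)
if weight < weight:
    length -= log(x)
else:
    x = record(x) * 10
log(length)
weight = 34 - 68
for weight in val:
    emit(val)
record(x)
weight = weight + 68
length = x // 68
length = val % 68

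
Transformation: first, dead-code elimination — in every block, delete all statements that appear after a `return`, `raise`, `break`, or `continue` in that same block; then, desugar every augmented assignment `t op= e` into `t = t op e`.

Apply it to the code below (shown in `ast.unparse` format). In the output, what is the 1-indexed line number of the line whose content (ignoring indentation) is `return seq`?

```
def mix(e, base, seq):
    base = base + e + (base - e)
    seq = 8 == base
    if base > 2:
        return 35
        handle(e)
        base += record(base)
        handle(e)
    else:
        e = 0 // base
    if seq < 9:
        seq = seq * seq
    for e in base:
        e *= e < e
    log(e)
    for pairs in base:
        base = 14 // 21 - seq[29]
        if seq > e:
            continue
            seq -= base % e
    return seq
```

Transformed code:
def mix(e, base, seq):
    base = base + e + (base - e)
    seq = 8 == base
    if base > 2:
        return 35
    else:
        e = 0 // base
    if seq < 9:
        seq = seq * seq
    for e in base:
        e = e * (e < e)
    log(e)
    for pairs in base:
        base = 14 // 21 - seq[29]
        if seq > e:
            continue
    return seq

17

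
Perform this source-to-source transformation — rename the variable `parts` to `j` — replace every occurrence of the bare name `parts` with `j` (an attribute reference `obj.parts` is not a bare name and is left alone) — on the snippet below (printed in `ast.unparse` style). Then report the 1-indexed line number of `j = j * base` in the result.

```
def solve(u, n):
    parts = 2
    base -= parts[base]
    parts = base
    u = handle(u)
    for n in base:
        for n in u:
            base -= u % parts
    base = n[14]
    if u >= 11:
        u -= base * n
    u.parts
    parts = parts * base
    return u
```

Transformed code:
def solve(u, n):
    j = 2
    base -= j[base]
    j = base
    u = handle(u)
    for n in base:
        for n in u:
            base -= u % j
    base = n[14]
    if u >= 11:
        u -= base * n
    u.parts
    j = j * base
    return u

13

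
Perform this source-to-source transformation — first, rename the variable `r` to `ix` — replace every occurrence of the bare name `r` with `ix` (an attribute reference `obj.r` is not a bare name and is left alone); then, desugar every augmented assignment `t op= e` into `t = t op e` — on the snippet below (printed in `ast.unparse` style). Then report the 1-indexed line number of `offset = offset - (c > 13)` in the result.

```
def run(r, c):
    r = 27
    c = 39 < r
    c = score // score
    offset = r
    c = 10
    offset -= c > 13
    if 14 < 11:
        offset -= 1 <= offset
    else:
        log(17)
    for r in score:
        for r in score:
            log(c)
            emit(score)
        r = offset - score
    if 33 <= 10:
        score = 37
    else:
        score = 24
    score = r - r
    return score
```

Transformed code:
def run(ix, c):
    ix = 27
    c = 39 < ix
    c = score // score
    offset = ix
    c = 10
    offset = offset - (c > 13)
    if 14 < 11:
        offset = offset - (1 <= offset)
    else:
        log(17)
    for ix in score:
        for ix in score:
            log(c)
            emit(score)
        ix = offset - score
    if 33 <= 10:
        score = 37
    else:
        score = 24
    score = ix - ix
    return score

7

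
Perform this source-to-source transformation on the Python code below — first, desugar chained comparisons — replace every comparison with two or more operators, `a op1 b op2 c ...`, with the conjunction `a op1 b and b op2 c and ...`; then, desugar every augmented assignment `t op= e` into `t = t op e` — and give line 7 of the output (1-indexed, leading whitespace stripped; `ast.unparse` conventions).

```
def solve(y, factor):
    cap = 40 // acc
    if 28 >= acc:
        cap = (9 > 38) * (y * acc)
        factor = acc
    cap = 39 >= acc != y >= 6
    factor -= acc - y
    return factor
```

factor = factor - (acc - y)

Transformed code:
def solve(y, factor):
    cap = 40 // acc
    if 28 >= acc:
        cap = (9 > 38) * (y * acc)
        factor = acc
    cap = 39 >= acc and acc != y and (y >= 6)
    factor = factor - (acc - y)
    return factor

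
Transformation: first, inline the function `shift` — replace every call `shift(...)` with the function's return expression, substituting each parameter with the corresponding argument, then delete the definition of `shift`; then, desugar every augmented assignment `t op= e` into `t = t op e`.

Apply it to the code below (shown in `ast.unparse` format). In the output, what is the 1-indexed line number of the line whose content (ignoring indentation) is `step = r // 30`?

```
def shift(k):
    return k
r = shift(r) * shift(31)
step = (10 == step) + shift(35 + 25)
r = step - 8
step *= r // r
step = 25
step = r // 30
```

Transformed code:
r = r * 31
step = (10 == step) + (35 + 25)
r = step - 8
step = step * (r // r)
step = 25
step = r // 30

6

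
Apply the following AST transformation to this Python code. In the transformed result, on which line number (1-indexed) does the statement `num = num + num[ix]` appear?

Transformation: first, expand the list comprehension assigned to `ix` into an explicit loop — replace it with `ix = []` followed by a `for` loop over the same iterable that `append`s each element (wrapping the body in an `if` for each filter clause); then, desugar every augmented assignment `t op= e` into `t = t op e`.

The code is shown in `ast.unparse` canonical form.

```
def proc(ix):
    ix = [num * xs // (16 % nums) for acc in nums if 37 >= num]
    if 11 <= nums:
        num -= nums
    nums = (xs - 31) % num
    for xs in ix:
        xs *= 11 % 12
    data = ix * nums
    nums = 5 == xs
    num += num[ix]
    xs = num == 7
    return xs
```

13

Transformed code:
def proc(ix):
    ix = []
    for acc in nums:
        if 37 >= num:
            ix.append(num * xs // (16 % nums))
    if 11 <= nums:
        num = num - nums
    nums = (xs - 31) % num
    for xs in ix:
        xs = xs * (11 % 12)
    data = ix * nums
    nums = 5 == xs
    num = num + num[ix]
    xs = num == 7
    return xs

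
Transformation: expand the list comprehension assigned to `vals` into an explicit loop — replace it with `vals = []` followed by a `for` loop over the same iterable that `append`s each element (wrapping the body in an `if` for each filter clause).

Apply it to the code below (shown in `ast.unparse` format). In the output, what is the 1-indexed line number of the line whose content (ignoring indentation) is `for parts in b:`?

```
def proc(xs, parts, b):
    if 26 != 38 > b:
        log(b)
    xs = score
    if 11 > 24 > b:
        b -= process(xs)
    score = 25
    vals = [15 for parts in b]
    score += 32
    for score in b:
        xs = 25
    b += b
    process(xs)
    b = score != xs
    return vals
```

9

Transformed code:
def proc(xs, parts, b):
    if 26 != 38 > b:
        log(b)
    xs = score
    if 11 > 24 > b:
        b -= process(xs)
    score = 25
    vals = []
    for parts in b:
        vals.append(15)
    score += 32
    for score in b:
        xs = 25
    b += b
    process(xs)
    b = score != xs
    return vals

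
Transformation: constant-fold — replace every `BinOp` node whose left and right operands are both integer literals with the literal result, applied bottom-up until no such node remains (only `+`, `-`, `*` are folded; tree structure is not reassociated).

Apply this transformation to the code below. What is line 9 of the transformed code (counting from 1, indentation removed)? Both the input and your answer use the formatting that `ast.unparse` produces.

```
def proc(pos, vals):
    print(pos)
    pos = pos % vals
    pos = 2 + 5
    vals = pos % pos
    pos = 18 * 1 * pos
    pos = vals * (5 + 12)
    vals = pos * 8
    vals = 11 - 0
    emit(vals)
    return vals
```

vals = 11

Transformed code:
def proc(pos, vals):
    print(pos)
    pos = pos % vals
    pos = 7
    vals = pos % pos
    pos = 18 * pos
    pos = vals * 17
    vals = pos * 8
    vals = 11
    emit(vals)
    return vals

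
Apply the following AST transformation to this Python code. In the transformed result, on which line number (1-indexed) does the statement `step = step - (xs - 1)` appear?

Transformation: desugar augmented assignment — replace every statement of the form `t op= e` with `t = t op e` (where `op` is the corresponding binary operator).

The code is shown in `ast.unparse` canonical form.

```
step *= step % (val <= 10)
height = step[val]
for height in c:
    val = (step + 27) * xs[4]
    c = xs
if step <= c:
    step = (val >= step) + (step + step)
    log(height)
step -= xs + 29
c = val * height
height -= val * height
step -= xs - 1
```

Transformed code:
step = step * (step % (val <= 10))
height = step[val]
for height in c:
    val = (step + 27) * xs[4]
    c = xs
if step <= c:
    step = (val >= step) + (step + step)
    log(height)
step = step - (xs + 29)
c = val * height
height = height - val * height
step = step - (xs - 1)

12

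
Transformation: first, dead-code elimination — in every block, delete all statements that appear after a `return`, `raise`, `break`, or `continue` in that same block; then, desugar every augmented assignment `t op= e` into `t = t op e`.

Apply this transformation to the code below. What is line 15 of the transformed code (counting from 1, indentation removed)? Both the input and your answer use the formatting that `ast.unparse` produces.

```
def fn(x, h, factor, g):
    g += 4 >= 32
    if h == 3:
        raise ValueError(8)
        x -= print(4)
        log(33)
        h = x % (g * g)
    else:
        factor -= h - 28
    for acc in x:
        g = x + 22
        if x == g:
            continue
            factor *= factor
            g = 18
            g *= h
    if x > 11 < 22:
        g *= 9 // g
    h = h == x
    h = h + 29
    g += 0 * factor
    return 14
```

Transformed code:
def fn(x, h, factor, g):
    g = g + (4 >= 32)
    if h == 3:
        raise ValueError(8)
    else:
        factor = factor - (h - 28)
    for acc in x:
        g = x + 22
        if x == g:
            continue
    if x > 11 < 22:
        g = g * (9 // g)
    h = h == x
    h = h + 29
    g = g + 0 * factor
    return 14

g = g + 0 * factor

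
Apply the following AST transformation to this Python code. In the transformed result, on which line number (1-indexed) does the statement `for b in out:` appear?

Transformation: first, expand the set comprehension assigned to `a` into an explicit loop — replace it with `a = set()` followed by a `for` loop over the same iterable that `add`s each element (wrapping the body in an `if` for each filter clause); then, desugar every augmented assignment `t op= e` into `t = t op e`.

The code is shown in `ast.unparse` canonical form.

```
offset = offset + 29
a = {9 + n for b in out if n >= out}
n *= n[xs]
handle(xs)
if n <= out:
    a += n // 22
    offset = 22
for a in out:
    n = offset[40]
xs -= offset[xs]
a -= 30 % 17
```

Transformed code:
offset = offset + 29
a = set()
for b in out:
    if n >= out:
        a.add(9 + n)
n = n * n[xs]
handle(xs)
if n <= out:
    a = a + n // 22
    offset = 22
for a in out:
    n = offset[40]
xs = xs - offset[xs]
a = a - 30 % 17

3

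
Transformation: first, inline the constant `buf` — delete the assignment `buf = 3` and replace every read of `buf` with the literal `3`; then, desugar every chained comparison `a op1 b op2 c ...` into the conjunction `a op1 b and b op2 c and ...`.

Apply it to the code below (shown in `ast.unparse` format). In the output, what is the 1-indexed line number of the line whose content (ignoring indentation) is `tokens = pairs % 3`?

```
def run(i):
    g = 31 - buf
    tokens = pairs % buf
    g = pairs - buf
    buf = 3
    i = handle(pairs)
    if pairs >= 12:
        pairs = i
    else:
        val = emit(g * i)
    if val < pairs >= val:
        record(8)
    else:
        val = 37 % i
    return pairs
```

3

Transformed code:
def run(i):
    g = 31 - 3
    tokens = pairs % 3
    g = pairs - 3
    i = handle(pairs)
    if pairs >= 12:
        pairs = i
    else:
        val = emit(g * i)
    if val < pairs and pairs >= val:
        record(8)
    else:
        val = 37 % i
    return pairs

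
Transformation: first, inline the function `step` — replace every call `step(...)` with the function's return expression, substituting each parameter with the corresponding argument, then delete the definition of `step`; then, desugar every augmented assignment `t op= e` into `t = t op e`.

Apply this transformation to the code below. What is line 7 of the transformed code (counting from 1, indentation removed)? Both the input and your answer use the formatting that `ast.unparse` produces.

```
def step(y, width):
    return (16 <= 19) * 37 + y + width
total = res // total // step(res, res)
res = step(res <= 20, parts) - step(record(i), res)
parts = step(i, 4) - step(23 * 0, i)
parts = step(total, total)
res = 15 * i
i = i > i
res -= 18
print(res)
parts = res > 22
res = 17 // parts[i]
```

Transformed code:
total = res // total // ((16 <= 19) * 37 + res + res)
res = (16 <= 19) * 37 + (res <= 20) + parts - ((16 <= 19) * 37 + record(i) + res)
parts = (16 <= 19) * 37 + i + 4 - ((16 <= 19) * 37 + 23 * 0 + i)
parts = (16 <= 19) * 37 + total + total
res = 15 * i
i = i > i
res = res - 18
print(res)
parts = res > 22
res = 17 // parts[i]

res = res - 18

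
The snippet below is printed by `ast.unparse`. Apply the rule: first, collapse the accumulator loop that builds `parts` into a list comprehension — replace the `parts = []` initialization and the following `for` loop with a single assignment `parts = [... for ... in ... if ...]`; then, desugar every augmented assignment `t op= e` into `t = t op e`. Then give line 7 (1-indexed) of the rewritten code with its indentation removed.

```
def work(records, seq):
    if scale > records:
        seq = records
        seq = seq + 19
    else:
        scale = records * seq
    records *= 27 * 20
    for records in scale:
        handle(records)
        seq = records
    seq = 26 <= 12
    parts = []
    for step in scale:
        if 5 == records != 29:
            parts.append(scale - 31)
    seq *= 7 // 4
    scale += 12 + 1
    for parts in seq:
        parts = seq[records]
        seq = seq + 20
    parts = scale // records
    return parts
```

Transformed code:
def work(records, seq):
    if scale > records:
        seq = records
        seq = seq + 19
    else:
        scale = records * seq
    records = records * (27 * 20)
    for records in scale:
        handle(records)
        seq = records
    seq = 26 <= 12
    parts = [scale - 31 for step in scale if 5 == records != 29]
    seq = seq * (7 // 4)
    scale = scale + (12 + 1)
    for parts in seq:
        parts = seq[records]
        seq = seq + 20
    parts = scale // records
    return parts

records = records * (27 * 20)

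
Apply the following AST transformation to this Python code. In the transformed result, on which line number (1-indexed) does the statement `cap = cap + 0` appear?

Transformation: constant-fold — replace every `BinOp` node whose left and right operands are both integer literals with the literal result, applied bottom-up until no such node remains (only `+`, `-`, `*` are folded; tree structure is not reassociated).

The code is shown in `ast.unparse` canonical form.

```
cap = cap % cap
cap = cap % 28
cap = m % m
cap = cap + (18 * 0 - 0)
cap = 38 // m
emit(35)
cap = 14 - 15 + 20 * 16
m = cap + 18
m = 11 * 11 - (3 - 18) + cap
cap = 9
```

4

Transformed code:
cap = cap % cap
cap = cap % 28
cap = m % m
cap = cap + 0
cap = 38 // m
emit(35)
cap = 319
m = cap + 18
m = 136 + cap
cap = 9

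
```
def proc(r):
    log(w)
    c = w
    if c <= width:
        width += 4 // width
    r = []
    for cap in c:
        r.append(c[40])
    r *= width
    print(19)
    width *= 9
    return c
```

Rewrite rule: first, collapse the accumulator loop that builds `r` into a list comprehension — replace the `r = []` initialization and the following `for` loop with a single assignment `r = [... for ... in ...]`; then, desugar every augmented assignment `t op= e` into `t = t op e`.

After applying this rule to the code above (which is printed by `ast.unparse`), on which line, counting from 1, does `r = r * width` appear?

Transformed code:
def proc(r):
    log(w)
    c = w
    if c <= width:
        width = width + 4 // width
    r = [c[40] for cap in c]
    r = r * width
    print(19)
    width = width * 9
    return c

7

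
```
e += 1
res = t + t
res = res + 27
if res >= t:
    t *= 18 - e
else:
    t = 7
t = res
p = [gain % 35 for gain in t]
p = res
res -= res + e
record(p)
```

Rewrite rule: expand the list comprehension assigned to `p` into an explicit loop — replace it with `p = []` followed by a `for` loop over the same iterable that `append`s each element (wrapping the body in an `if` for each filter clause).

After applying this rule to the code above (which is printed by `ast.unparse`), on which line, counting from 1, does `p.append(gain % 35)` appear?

11

Transformed code:
e += 1
res = t + t
res = res + 27
if res >= t:
    t *= 18 - e
else:
    t = 7
t = res
p = []
for gain in t:
    p.append(gain % 35)
p = res
res -= res + e
record(p)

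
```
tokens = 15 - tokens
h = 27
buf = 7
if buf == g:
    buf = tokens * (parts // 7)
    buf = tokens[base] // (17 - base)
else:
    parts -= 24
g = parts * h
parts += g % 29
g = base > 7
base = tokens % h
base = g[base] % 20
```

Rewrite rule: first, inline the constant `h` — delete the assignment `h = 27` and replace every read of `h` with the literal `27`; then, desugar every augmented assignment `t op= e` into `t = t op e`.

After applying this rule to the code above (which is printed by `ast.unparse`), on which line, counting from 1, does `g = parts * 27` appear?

8

Transformed code:
tokens = 15 - tokens
buf = 7
if buf == g:
    buf = tokens * (parts // 7)
    buf = tokens[base] // (17 - base)
else:
    parts = parts - 24
g = parts * 27
parts = parts + g % 29
g = base > 7
base = tokens % 27
base = g[base] % 20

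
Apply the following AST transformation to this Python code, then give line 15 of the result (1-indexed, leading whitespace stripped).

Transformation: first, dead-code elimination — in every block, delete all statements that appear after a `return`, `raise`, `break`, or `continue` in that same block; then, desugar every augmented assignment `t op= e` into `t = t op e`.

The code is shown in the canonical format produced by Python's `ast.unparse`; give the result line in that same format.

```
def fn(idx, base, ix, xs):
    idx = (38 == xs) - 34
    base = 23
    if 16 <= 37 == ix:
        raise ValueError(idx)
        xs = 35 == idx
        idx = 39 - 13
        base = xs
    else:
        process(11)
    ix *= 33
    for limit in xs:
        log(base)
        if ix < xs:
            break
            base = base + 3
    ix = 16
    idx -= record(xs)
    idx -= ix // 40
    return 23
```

Transformed code:
def fn(idx, base, ix, xs):
    idx = (38 == xs) - 34
    base = 23
    if 16 <= 37 == ix:
        raise ValueError(idx)
    else:
        process(11)
    ix = ix * 33
    for limit in xs:
        log(base)
        if ix < xs:
            break
    ix = 16
    idx = idx - record(xs)
    idx = idx - ix // 40
    return 23

idx = idx - ix // 40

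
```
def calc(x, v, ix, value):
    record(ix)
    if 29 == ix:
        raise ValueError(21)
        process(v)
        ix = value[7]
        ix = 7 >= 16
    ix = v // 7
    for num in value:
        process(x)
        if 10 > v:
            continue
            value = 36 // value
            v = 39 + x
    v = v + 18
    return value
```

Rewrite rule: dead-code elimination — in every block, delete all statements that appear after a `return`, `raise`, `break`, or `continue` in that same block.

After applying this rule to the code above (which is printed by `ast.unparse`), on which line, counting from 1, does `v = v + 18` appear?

10

Transformed code:
def calc(x, v, ix, value):
    record(ix)
    if 29 == ix:
        raise ValueError(21)
    ix = v // 7
    for num in value:
        process(x)
        if 10 > v:
            continue
    v = v + 18
    return value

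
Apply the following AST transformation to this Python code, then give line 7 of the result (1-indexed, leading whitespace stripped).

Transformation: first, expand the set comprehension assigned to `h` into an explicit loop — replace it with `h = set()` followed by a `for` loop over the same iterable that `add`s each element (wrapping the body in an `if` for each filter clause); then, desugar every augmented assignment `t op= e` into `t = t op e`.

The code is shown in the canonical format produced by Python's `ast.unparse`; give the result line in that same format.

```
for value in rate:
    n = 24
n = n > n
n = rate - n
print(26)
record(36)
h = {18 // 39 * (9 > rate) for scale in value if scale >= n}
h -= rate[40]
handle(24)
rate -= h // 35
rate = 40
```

Transformed code:
for value in rate:
    n = 24
n = n > n
n = rate - n
print(26)
record(36)
h = set()
for scale in value:
    if scale >= n:
        h.add(18 // 39 * (9 > rate))
h = h - rate[40]
handle(24)
rate = rate - h // 35
rate = 40

h = set()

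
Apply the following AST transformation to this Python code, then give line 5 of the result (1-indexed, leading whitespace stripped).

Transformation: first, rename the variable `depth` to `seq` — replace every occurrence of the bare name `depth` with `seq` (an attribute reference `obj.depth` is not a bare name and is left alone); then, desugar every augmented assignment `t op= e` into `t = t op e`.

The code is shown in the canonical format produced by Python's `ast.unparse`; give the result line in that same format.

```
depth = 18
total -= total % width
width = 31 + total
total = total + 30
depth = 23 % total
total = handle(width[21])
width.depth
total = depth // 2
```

seq = 23 % total

Transformed code:
seq = 18
total = total - total % width
width = 31 + total
total = total + 30
seq = 23 % total
total = handle(width[21])
width.depth
total = seq // 2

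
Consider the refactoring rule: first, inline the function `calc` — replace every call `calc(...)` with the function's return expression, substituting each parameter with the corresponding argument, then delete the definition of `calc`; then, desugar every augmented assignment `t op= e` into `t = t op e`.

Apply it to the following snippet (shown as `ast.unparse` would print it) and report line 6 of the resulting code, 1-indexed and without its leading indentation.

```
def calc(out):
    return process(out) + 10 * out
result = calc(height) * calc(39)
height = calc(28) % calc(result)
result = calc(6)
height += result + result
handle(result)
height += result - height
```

height = height + (result - height)

Transformed code:
result = (process(height) + 10 * height) * (process(39) + 10 * 39)
height = (process(28) + 10 * 28) % (process(result) + 10 * result)
result = process(6) + 10 * 6
height = height + (result + result)
handle(result)
height = height + (result - height)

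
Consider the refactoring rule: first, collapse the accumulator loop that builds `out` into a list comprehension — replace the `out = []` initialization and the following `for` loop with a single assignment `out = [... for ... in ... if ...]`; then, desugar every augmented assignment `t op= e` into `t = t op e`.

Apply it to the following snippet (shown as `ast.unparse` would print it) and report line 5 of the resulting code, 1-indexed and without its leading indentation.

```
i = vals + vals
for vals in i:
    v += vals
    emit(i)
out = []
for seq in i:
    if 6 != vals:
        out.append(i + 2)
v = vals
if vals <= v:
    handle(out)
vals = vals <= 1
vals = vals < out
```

out = [i + 2 for seq in i if 6 != vals]

Transformed code:
i = vals + vals
for vals in i:
    v = v + vals
    emit(i)
out = [i + 2 for seq in i if 6 != vals]
v = vals
if vals <= v:
    handle(out)
vals = vals <= 1
vals = vals < out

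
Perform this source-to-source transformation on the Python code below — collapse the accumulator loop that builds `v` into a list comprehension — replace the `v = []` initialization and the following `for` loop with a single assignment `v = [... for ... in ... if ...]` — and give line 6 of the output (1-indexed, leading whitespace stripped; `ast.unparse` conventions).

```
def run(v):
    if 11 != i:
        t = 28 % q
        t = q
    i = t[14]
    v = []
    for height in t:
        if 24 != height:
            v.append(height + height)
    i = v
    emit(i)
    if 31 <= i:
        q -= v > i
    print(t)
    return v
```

v = [height + height for height in t if 24 != height]

Transformed code:
def run(v):
    if 11 != i:
        t = 28 % q
        t = q
    i = t[14]
    v = [height + height for height in t if 24 != height]
    i = v
    emit(i)
    if 31 <= i:
        q -= v > i
    print(t)
    return v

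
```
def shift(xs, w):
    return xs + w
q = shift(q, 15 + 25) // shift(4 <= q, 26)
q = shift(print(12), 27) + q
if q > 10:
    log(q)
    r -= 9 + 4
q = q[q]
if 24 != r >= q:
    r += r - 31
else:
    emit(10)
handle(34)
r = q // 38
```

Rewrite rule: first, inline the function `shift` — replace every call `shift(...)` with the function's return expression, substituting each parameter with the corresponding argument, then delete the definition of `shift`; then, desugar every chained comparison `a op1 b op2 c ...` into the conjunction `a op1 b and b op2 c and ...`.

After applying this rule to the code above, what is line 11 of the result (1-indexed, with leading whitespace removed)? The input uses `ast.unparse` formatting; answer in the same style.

Transformed code:
q = (q + (15 + 25)) // ((4 <= q) + 26)
q = print(12) + 27 + q
if q > 10:
    log(q)
    r -= 9 + 4
q = q[q]
if 24 != r and r >= q:
    r += r - 31
else:
    emit(10)
handle(34)
r = q // 38

handle(34)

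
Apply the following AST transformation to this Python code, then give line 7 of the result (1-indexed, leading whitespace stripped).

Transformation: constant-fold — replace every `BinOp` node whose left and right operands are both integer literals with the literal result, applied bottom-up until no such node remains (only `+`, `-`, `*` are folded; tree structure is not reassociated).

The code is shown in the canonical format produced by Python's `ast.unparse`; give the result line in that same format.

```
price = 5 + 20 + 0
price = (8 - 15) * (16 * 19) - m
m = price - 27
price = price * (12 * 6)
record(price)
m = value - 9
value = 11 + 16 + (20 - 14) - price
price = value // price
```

Transformed code:
price = 25
price = -2128 - m
m = price - 27
price = price * 72
record(price)
m = value - 9
value = 33 - price
price = value // price

value = 33 - price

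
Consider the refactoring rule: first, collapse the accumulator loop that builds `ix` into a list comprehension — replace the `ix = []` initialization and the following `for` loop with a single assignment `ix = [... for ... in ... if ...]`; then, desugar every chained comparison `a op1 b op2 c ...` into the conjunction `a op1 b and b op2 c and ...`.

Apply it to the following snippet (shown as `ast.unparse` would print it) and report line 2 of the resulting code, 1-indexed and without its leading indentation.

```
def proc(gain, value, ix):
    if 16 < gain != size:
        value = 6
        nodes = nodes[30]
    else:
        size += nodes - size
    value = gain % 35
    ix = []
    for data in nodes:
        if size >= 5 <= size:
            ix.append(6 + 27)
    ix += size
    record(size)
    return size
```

Transformed code:
def proc(gain, value, ix):
    if 16 < gain and gain != size:
        value = 6
        nodes = nodes[30]
    else:
        size += nodes - size
    value = gain % 35
    ix = [6 + 27 for data in nodes if size >= 5 and 5 <= size]
    ix += size
    record(size)
    return size

if 16 < gain and gain != size:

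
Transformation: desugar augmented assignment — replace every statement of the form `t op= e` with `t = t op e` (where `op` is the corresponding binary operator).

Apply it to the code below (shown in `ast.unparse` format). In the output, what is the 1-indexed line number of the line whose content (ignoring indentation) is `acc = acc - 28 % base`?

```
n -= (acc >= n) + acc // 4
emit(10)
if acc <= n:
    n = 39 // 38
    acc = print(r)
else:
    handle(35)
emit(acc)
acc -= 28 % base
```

Transformed code:
n = n - ((acc >= n) + acc // 4)
emit(10)
if acc <= n:
    n = 39 // 38
    acc = print(r)
else:
    handle(35)
emit(acc)
acc = acc - 28 % base

9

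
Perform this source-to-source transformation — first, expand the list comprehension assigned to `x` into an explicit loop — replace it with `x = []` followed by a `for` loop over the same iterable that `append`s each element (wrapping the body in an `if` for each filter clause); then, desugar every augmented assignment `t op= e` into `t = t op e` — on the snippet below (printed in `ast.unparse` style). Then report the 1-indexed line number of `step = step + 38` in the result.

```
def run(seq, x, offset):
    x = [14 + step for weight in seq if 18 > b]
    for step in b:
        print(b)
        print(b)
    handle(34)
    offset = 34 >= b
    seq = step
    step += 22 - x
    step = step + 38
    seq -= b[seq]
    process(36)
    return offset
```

Transformed code:
def run(seq, x, offset):
    x = []
    for weight in seq:
        if 18 > b:
            x.append(14 + step)
    for step in b:
        print(b)
        print(b)
    handle(34)
    offset = 34 >= b
    seq = step
    step = step + (22 - x)
    step = step + 38
    seq = seq - b[seq]
    process(36)
    return offset

13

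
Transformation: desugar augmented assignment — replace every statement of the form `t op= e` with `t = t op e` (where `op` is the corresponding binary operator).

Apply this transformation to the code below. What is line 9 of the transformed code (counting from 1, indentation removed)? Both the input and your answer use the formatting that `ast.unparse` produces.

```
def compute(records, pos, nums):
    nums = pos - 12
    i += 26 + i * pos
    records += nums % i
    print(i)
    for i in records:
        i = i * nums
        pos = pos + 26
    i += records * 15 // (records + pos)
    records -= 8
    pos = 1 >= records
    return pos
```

i = i + records * 15 // (records + pos)

Transformed code:
def compute(records, pos, nums):
    nums = pos - 12
    i = i + (26 + i * pos)
    records = records + nums % i
    print(i)
    for i in records:
        i = i * nums
        pos = pos + 26
    i = i + records * 15 // (records + pos)
    records = records - 8
    pos = 1 >= records
    return pos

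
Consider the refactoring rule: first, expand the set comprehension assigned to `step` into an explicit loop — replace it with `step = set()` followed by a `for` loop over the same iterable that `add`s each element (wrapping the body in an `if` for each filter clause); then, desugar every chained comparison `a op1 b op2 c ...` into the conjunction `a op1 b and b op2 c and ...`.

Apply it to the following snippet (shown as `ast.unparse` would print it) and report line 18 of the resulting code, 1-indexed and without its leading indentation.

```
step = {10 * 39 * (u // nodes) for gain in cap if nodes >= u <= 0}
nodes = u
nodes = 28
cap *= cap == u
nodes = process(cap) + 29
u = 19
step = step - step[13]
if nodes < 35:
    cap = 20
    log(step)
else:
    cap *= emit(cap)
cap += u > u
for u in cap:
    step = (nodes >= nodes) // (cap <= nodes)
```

Transformed code:
step = set()
for gain in cap:
    if nodes >= u and u <= 0:
        step.add(10 * 39 * (u // nodes))
nodes = u
nodes = 28
cap *= cap == u
nodes = process(cap) + 29
u = 19
step = step - step[13]
if nodes < 35:
    cap = 20
    log(step)
else:
    cap *= emit(cap)
cap += u > u
for u in cap:
    step = (nodes >= nodes) // (cap <= nodes)

step = (nodes >= nodes) // (cap <= nodes)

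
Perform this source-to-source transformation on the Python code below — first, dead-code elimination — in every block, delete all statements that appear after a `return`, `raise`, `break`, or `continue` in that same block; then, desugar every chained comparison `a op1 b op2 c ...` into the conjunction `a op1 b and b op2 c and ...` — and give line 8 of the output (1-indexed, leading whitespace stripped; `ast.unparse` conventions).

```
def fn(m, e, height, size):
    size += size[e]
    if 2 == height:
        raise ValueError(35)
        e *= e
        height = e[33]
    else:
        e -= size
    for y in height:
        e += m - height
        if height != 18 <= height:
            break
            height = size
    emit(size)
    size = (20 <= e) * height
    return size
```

Transformed code:
def fn(m, e, height, size):
    size += size[e]
    if 2 == height:
        raise ValueError(35)
    else:
        e -= size
    for y in height:
        e += m - height
        if height != 18 and 18 <= height:
            break
    emit(size)
    size = (20 <= e) * height
    return size

e += m - height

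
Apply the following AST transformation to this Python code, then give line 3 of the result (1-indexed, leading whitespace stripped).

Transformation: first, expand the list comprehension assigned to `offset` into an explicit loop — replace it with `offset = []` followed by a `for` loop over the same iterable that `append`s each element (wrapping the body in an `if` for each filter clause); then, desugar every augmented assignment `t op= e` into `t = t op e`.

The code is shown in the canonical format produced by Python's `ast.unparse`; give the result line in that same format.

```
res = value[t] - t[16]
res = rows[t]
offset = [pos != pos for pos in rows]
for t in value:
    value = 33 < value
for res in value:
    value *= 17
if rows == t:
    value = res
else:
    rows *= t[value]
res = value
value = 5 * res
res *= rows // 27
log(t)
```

offset = []

Transformed code:
res = value[t] - t[16]
res = rows[t]
offset = []
for pos in rows:
    offset.append(pos != pos)
for t in value:
    value = 33 < value
for res in value:
    value = value * 17
if rows == t:
    value = res
else:
    rows = rows * t[value]
res = value
value = 5 * res
res = res * (rows // 27)
log(t)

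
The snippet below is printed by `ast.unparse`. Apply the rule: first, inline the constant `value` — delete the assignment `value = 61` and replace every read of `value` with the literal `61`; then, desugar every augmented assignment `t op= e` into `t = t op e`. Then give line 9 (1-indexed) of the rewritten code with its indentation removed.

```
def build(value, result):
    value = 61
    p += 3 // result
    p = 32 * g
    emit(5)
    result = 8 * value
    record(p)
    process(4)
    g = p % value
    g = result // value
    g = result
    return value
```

g = result // 61

Transformed code:
def build(value, result):
    p = p + 3 // result
    p = 32 * g
    emit(5)
    result = 8 * 61
    record(p)
    process(4)
    g = p % 61
    g = result // 61
    g = result
    return 61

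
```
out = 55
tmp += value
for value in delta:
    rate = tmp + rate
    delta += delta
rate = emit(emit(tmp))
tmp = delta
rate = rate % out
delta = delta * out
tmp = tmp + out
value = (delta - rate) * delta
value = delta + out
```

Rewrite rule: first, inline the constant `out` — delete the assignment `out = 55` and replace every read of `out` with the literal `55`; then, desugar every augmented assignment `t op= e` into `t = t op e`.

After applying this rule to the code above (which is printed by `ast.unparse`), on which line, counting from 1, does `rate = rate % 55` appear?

Transformed code:
tmp = tmp + value
for value in delta:
    rate = tmp + rate
    delta = delta + delta
rate = emit(emit(tmp))
tmp = delta
rate = rate % 55
delta = delta * 55
tmp = tmp + 55
value = (delta - rate) * delta
value = delta + 55

7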